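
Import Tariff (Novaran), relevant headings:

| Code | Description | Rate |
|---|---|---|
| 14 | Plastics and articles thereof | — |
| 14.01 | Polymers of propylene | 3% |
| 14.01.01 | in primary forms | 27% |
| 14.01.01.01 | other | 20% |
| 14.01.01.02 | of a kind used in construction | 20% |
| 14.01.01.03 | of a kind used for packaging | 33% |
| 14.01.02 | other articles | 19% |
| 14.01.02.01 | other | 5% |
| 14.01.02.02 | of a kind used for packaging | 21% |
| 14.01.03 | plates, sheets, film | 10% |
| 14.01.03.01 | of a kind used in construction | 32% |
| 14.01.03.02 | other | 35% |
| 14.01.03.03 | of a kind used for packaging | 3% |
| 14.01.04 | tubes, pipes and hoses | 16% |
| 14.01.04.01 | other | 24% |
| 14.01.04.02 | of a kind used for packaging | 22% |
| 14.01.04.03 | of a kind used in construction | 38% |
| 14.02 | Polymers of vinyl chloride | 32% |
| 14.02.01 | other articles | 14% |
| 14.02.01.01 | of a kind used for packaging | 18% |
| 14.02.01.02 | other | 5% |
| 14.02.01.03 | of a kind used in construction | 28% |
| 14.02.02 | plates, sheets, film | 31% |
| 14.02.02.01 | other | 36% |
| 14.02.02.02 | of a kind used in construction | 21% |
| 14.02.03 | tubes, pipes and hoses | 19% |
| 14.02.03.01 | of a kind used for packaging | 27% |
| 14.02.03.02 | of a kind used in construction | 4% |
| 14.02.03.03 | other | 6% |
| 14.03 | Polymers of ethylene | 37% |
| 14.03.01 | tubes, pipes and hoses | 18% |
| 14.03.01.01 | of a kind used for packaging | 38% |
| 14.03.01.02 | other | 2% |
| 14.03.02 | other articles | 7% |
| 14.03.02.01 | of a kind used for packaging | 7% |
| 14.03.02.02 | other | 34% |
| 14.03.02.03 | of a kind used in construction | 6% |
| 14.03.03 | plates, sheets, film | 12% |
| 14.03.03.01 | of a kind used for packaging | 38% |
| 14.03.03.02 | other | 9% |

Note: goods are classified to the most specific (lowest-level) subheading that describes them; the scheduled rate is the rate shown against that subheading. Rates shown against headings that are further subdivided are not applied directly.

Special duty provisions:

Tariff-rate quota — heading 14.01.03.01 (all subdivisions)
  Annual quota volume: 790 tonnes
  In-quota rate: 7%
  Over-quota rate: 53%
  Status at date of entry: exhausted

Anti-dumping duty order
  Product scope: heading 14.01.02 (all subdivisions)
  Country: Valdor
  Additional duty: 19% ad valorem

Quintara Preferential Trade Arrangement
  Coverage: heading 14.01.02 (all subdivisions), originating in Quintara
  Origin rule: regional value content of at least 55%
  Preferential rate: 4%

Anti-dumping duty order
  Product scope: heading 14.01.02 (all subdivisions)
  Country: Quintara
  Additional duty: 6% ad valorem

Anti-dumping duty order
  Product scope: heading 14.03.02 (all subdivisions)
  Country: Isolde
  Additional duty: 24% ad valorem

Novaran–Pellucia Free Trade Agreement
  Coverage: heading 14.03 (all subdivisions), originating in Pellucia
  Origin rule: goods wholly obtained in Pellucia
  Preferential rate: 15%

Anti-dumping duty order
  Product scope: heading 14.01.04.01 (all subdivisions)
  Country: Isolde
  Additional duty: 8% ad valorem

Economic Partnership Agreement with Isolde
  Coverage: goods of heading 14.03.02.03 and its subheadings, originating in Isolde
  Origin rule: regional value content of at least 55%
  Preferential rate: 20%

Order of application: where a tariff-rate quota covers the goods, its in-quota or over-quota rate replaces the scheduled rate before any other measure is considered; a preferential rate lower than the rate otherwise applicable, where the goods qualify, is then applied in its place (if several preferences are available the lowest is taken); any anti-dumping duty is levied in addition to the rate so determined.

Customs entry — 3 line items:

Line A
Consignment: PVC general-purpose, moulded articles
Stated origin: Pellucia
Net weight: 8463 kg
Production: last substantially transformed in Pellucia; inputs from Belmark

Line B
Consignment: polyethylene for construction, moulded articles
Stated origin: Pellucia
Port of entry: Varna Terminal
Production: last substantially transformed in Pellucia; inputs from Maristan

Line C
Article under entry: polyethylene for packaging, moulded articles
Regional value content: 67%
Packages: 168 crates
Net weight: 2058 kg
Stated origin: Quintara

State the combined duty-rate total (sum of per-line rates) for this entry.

18%

Line A: PVC → 14.02; moulded articles → 14.02.01; general-purpose → 14.02.01.02. Scheduled 5%. Pellucia agreement on 14.03: 14.02.01.02 not covered. → 5%.
Line B: polyethylene → 14.03; moulded articles → 14.03.02; for construction → 14.03.02.03. Scheduled 6%. Pellucia agreement on 14.03: not wholly obtained. → 6%.
Line C: polyethylene → 14.03; moulded articles → 14.03.02; for packaging → 14.03.02.01. Scheduled 7%. Quintara agreement on 14.01.02: 14.03.02.01 not covered. → 7%.
Sum: 5% + 6% + 7% = 18%.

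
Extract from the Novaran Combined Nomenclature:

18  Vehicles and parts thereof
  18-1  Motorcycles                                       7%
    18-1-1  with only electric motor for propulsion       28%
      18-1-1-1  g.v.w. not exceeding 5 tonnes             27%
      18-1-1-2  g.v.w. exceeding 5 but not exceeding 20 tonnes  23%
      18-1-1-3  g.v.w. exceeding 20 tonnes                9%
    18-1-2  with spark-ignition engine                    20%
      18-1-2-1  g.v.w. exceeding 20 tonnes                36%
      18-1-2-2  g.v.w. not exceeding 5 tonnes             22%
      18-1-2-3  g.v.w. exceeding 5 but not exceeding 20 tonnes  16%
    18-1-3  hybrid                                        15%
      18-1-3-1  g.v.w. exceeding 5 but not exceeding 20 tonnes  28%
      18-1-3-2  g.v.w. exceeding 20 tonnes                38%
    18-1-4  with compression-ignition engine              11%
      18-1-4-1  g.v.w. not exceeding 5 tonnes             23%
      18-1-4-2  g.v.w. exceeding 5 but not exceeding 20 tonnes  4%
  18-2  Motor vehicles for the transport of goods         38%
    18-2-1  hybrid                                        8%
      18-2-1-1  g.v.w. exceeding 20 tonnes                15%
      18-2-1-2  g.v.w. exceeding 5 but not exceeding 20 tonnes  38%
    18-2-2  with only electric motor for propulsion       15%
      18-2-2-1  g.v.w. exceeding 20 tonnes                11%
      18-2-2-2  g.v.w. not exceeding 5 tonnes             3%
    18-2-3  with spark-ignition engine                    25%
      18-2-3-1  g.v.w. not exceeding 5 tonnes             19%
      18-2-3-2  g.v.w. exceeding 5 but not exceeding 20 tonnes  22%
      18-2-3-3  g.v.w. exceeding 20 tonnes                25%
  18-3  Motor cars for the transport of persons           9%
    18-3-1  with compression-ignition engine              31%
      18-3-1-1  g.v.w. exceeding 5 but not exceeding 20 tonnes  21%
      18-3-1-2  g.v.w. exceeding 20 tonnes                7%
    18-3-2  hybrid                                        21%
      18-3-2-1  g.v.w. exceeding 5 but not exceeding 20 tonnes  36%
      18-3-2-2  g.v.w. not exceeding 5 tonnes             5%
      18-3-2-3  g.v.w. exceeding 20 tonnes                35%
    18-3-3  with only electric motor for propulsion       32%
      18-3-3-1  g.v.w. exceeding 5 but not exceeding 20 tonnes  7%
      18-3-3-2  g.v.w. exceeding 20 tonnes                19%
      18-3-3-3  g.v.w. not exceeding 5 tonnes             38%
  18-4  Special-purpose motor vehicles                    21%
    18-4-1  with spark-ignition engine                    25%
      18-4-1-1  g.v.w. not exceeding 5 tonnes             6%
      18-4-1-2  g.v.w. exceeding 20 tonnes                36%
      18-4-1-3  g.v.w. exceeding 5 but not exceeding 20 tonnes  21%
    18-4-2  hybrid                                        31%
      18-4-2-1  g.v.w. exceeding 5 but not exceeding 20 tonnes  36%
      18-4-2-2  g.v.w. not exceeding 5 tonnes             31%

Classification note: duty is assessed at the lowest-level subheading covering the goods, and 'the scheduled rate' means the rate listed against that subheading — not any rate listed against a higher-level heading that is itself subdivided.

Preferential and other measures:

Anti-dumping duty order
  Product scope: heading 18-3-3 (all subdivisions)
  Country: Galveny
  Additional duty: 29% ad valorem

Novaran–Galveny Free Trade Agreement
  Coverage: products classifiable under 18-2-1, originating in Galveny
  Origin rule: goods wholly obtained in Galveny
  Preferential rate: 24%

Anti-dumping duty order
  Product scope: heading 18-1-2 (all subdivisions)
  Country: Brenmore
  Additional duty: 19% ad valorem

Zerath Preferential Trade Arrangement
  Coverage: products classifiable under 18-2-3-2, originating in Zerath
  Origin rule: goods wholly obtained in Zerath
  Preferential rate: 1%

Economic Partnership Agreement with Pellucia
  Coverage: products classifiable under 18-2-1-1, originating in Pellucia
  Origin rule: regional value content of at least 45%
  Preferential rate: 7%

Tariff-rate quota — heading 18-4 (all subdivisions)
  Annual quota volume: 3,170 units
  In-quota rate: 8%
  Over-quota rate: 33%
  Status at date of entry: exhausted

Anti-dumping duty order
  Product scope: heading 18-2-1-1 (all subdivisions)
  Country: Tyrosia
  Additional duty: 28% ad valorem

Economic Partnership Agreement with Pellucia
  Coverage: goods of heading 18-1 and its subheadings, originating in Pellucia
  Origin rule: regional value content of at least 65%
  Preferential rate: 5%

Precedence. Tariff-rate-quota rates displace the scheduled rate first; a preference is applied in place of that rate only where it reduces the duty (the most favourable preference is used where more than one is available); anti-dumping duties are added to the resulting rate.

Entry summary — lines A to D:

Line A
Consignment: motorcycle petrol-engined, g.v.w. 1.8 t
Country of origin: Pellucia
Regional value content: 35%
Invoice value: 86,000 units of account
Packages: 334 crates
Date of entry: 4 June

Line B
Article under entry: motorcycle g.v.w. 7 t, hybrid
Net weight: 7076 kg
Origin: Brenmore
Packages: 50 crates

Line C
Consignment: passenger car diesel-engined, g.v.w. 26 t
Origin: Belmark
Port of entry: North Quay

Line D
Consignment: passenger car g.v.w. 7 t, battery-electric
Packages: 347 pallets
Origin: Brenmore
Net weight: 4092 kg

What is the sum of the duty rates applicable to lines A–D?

64%

Line A: motorcycle → 18-1; petrol-engined → 18-1-2; g.v.w. 1.8 t → 18-1-2-2. Scheduled 22%. Pellucia agreement on 18-2-1-1: 18-1-2-2 not covered; Pellucia agreement on 18-1: RVC < 65%. → 22%.
Line B: motorcycle → 18-1; hybrid → 18-1-3; g.v.w. 7 t → 18-1-3-1. Scheduled 28%. No special measure applies. → 28%.
Line C: passenger car → 18-3; diesel-engined → 18-3-1; g.v.w. 26 t → 18-3-1-2. Scheduled 7%. No special measure applies. → 7%.
Line D: passenger car → 18-3; battery-electric → 18-3-3; g.v.w. 7 t → 18-3-3-1. Scheduled 7%. No special measure applies. → 7%.
Sum: 22% + 28% + 7% + 7% = 64%.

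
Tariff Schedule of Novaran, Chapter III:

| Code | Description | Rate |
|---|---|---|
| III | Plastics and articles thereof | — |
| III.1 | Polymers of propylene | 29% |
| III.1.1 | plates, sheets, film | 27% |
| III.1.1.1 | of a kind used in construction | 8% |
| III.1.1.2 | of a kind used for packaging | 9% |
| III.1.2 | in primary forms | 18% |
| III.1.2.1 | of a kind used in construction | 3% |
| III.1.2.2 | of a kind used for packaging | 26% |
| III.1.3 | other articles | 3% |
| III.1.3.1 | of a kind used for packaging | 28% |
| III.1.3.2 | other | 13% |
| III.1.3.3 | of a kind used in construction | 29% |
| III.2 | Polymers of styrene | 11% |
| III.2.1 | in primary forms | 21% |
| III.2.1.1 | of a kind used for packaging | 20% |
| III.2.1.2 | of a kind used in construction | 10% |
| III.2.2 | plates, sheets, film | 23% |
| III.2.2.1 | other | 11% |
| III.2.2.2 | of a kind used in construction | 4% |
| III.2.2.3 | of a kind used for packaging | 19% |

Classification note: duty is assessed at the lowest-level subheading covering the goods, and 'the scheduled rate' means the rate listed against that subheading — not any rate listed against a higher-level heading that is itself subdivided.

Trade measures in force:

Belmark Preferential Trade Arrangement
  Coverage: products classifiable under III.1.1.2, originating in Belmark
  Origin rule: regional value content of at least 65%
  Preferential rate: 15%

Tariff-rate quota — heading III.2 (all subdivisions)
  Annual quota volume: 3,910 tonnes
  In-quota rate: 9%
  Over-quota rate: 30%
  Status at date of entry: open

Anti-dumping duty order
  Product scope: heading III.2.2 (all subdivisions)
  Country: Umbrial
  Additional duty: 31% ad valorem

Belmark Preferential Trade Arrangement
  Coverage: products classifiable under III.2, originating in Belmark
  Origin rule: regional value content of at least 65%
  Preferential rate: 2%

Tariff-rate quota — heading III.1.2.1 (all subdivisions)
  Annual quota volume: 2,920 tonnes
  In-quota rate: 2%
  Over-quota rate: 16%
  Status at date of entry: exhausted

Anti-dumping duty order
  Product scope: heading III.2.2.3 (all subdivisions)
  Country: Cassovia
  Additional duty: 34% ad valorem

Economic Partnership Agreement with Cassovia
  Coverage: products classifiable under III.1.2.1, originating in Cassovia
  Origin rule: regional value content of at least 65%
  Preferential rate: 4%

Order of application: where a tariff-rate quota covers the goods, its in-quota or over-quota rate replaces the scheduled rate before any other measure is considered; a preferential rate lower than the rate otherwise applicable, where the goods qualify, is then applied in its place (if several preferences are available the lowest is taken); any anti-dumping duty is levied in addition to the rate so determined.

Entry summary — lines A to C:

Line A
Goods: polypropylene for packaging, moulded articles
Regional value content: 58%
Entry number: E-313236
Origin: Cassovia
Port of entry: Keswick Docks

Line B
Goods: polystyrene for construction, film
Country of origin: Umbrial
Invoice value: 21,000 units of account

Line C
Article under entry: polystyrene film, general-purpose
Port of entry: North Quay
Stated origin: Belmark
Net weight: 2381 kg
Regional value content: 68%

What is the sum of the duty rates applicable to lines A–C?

70%

Line A: polypropylene → III.1; moulded articles → III.1.3; for packaging → III.1.3.1. Scheduled 28%. Cassovia agreement on III.1.2.1: III.1.3.1 not covered. → 28%.
Line B: polystyrene → III.2; film → III.2.2; for construction → III.2.2.2. Scheduled 4%. quota on III.2 open → in-quota 9%; anti-dumping (Umbrial, III.2.2): +31%; total 9% + 31% = 40%. → 40%.
Line C: polystyrene → III.2; film → III.2.2; general-purpose → III.2.2.1. Scheduled 11%. quota on III.2 open → in-quota 9%; Belmark agreement on III.1.1.2: III.2.2.1 not covered; Belmark agreement on III.2: RVC ≥ 65% → 2% available; preferential 2%. → 2%.
Sum: 28% + 40% + 2% = 70%.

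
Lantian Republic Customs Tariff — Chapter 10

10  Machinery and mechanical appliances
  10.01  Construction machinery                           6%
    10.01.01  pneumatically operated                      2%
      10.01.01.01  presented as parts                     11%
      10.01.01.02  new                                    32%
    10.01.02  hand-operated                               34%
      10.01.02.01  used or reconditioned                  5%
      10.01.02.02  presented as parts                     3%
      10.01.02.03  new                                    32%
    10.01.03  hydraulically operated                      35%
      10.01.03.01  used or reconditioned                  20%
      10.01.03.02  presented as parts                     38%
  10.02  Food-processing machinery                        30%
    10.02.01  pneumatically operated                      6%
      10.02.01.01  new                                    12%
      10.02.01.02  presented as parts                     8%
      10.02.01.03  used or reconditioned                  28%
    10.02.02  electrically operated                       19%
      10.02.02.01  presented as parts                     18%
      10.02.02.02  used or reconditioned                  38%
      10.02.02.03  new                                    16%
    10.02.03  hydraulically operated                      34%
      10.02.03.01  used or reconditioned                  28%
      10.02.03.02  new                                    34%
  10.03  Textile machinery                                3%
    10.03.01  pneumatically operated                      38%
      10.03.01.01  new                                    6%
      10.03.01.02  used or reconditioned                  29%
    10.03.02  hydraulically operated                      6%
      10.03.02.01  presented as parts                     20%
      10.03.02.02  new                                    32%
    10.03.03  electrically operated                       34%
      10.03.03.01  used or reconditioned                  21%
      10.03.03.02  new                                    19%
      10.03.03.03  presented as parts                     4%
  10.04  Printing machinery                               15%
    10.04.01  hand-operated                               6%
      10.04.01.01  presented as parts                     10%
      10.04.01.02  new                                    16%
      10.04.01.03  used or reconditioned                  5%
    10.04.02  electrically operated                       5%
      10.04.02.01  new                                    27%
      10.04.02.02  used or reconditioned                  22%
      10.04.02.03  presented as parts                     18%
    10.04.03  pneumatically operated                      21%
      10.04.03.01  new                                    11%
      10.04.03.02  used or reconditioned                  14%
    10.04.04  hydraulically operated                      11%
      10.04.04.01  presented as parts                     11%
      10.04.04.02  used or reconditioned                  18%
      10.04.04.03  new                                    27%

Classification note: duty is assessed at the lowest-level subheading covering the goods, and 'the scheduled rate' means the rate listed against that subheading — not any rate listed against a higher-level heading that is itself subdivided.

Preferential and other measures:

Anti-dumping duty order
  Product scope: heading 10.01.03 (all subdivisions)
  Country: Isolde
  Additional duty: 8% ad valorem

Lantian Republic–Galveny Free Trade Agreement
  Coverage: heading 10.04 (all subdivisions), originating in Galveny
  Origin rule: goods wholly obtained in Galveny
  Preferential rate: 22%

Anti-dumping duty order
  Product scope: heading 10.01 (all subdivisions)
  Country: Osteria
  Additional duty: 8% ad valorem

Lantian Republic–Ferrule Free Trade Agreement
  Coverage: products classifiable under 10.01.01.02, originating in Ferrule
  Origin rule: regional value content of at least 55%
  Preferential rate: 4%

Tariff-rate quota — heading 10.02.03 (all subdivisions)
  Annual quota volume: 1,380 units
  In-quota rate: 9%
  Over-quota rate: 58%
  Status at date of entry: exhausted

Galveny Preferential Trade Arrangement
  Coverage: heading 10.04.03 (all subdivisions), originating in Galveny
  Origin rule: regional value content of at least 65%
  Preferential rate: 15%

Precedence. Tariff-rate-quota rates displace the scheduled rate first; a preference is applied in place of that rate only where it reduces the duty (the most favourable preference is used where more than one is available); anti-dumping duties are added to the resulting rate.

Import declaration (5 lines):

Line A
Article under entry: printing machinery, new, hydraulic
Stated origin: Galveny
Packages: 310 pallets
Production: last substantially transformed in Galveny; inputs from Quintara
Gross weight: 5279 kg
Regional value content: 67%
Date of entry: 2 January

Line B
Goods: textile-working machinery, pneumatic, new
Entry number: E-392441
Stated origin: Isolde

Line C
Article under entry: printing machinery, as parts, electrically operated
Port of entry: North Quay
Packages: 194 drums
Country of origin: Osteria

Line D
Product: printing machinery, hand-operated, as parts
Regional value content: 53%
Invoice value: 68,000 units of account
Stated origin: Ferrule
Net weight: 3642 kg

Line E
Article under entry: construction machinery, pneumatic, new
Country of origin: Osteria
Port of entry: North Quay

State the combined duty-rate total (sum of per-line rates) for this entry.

Line A: printing → 10.04; hydraulic → 10.04.04; new → 10.04.04.03. Scheduled 27%. Galveny agreement on 10.04: not wholly obtained; Galveny agreement on 10.04.03: 10.04.04.03 not covered. → 27%.
Line B: textile-working → 10.03; pneumatic → 10.03.01; new → 10.03.01.01. Scheduled 6%. No special measure applies. → 6%.
Line C: printing → 10.04; electrically operated → 10.04.02; as parts → 10.04.02.03. Scheduled 18%. No special measure applies. → 18%.
Line D: printing → 10.04; hand-operated → 10.04.01; as parts → 10.04.01.01. Scheduled 10%. Ferrule agreement on 10.01.01.02: 10.04.01.01 not covered. → 10%.
Line E: construction → 10.01; pneumatic → 10.01.01; new → 10.01.01.02. Scheduled 32%. anti-dumping (Osteria, 10.01): +8%; total 32% + 8% = 40%. → 40%.
Sum: 27% + 6% + 18% + 10% + 40% = 101%.

101%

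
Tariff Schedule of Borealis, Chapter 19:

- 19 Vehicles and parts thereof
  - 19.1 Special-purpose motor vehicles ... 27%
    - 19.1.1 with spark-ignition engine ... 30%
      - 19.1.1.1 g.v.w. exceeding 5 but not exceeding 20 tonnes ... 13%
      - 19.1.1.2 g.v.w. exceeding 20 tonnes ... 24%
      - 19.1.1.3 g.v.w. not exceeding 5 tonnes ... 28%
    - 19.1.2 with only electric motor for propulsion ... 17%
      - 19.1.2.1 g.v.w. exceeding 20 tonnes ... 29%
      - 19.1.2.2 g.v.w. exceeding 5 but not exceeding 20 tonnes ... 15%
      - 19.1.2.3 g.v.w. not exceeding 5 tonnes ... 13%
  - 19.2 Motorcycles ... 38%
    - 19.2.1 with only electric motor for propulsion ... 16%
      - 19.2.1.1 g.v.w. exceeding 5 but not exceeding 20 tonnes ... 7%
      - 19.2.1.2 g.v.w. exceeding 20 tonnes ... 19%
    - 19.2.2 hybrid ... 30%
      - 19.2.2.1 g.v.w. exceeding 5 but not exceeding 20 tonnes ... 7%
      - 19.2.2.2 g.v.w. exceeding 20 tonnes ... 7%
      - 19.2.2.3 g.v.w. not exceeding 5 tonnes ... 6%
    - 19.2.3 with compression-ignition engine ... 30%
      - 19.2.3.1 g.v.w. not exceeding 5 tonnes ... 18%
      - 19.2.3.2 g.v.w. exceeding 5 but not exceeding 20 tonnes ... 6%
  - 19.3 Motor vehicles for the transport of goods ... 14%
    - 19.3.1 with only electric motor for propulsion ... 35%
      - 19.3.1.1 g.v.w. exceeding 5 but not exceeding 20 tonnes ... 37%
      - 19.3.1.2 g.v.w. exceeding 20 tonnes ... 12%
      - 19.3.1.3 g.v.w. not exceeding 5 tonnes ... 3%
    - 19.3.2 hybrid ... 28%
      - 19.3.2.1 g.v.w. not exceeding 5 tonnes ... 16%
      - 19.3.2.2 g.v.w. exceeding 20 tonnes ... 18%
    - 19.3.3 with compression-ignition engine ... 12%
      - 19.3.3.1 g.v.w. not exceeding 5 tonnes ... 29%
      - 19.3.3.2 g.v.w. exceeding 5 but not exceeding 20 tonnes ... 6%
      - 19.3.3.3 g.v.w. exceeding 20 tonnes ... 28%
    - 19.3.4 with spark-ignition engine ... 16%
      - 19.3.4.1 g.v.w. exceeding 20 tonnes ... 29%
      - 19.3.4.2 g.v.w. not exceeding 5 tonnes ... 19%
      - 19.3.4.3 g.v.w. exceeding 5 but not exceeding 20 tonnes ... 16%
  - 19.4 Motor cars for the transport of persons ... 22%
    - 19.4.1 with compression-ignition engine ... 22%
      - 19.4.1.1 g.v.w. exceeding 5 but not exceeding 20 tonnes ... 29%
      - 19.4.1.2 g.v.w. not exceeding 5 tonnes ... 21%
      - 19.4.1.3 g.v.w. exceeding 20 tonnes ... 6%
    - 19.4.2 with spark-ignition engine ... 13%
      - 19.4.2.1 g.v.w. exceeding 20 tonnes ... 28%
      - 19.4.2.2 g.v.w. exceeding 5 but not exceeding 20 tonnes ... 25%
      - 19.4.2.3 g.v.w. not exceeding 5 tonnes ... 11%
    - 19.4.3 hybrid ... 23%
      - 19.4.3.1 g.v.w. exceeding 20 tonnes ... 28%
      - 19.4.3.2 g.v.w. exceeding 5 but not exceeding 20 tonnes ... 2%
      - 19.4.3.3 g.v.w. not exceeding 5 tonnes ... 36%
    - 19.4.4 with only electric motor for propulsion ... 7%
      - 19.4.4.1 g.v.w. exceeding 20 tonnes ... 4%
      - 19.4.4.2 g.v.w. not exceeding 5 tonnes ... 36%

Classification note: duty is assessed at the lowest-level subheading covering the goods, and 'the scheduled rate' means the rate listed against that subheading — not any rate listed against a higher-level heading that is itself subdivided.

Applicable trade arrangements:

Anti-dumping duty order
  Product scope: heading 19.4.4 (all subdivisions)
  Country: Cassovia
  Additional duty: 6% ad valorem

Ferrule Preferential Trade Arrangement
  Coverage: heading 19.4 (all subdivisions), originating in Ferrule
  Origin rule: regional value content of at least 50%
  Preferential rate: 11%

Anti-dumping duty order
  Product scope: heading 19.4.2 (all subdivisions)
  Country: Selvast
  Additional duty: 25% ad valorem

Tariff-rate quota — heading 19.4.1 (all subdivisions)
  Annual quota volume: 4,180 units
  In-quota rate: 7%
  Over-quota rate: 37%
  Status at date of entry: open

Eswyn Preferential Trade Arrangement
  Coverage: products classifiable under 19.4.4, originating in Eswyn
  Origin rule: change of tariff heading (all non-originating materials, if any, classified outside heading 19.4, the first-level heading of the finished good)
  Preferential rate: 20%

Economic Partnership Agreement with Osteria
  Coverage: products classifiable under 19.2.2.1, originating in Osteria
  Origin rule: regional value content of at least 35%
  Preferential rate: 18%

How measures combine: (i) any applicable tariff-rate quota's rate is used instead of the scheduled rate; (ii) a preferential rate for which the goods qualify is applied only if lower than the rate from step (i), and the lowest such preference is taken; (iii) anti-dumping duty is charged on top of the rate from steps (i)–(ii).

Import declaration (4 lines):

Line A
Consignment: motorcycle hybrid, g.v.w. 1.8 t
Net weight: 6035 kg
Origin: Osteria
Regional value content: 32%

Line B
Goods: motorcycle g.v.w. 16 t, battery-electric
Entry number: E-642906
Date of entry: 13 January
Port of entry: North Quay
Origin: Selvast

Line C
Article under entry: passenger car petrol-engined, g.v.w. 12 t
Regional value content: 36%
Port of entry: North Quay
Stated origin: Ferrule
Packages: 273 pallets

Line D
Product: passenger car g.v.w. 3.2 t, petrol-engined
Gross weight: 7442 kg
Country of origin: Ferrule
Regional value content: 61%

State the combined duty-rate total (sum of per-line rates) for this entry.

49%

Line A: motorcycle → 19.2; hybrid → 19.2.2; g.v.w. 1.8 t → 19.2.2.3. Scheduled 6%. Osteria agreement on 19.2.2.1: 19.2.2.3 not covered. → 6%.
Line B: motorcycle → 19.2; battery-electric → 19.2.1; g.v.w. 16 t → 19.2.1.1. Scheduled 7%. No special measure applies. → 7%.
Line C: passenger car → 19.4; petrol-engined → 19.4.2; g.v.w. 12 t → 19.4.2.2. Scheduled 25%. Ferrule agreement on 19.4: RVC < 50%. → 25%.
Line D: passenger car → 19.4; petrol-engined → 19.4.2; g.v.w. 3.2 t → 19.4.2.3. Scheduled 11%. Ferrule agreement on 19.4: RVC ≥ 50% → 11% available; preference 11% not lower than 11% → no reduction. → 11%.
Sum: 6% + 7% + 25% + 11% = 49%.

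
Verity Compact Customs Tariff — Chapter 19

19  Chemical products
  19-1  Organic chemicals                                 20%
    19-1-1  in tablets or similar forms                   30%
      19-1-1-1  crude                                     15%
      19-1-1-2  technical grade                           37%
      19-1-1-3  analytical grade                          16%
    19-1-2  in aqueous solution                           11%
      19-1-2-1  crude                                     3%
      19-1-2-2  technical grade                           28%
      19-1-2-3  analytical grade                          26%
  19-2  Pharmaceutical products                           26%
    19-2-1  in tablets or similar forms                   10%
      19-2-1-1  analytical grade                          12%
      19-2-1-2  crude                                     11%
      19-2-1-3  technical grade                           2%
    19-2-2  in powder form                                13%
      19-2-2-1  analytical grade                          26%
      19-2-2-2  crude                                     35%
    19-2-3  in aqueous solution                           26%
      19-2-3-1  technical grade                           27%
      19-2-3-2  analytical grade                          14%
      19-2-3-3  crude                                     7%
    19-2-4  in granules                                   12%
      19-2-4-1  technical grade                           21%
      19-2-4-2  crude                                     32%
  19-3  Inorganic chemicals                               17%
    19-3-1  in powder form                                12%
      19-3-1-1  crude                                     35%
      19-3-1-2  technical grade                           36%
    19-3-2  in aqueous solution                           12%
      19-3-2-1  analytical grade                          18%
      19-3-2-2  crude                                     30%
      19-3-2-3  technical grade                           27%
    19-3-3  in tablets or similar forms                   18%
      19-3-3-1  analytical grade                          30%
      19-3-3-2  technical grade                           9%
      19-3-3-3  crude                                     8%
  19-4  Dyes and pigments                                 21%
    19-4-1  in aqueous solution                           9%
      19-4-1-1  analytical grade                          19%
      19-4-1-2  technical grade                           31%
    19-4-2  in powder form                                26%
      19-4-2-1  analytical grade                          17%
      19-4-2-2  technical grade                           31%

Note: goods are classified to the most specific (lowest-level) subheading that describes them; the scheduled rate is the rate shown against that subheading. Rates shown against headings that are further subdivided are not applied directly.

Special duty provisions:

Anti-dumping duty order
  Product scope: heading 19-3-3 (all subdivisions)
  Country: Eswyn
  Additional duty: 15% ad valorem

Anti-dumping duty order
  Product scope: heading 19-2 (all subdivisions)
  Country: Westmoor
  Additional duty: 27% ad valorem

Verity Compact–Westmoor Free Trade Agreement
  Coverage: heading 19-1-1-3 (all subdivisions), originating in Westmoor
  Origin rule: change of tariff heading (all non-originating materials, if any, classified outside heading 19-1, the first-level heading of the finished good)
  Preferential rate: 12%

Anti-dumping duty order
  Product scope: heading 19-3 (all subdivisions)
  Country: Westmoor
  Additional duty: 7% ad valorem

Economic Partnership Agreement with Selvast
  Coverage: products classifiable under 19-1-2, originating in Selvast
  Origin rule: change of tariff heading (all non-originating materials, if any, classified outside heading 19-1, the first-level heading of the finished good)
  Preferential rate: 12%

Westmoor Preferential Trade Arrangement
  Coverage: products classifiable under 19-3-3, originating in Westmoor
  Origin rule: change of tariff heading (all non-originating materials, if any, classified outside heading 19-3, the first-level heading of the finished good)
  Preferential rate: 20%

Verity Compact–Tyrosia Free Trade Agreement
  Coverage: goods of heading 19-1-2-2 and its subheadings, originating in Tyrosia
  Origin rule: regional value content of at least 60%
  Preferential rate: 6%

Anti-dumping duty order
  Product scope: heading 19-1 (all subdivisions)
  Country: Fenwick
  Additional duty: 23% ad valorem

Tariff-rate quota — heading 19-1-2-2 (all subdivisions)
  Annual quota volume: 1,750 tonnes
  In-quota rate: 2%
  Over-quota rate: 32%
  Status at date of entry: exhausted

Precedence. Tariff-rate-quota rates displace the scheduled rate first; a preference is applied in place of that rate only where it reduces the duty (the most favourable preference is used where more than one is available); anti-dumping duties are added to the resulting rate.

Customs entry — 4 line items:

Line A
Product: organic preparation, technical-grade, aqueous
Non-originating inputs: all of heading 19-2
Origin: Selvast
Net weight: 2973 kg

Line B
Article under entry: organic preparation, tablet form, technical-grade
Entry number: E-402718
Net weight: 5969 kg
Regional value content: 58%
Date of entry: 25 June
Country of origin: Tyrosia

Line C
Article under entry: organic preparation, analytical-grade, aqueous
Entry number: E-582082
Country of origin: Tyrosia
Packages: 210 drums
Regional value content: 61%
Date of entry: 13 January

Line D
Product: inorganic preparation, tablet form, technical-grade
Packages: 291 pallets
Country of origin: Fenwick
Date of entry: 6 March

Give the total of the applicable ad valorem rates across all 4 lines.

Line A: organic → 19-1; aqueous → 19-1-2; technical-grade → 19-1-2-2. Scheduled 28%. quota on 19-1-2-2 exhausted → over-quota 32%; Selvast agreement on 19-1-2: CTH met → 12% available; preferential 12%. → 12%.
Line B: organic → 19-1; tablet form → 19-1-1; technical-grade → 19-1-1-2. Scheduled 37%. Tyrosia agreement on 19-1-2-2: 19-1-1-2 not covered. → 37%.
Line C: organic → 19-1; aqueous → 19-1-2; analytical-grade → 19-1-2-3. Scheduled 26%. Tyrosia agreement on 19-1-2-2: 19-1-2-3 not covered. → 26%.
Line D: inorganic → 19-3; tablet form → 19-3-3; technical-grade → 19-3-3-2. Scheduled 9%. No special measure applies. → 9%.
Sum: 12% + 37% + 26% + 9% = 84%.

84%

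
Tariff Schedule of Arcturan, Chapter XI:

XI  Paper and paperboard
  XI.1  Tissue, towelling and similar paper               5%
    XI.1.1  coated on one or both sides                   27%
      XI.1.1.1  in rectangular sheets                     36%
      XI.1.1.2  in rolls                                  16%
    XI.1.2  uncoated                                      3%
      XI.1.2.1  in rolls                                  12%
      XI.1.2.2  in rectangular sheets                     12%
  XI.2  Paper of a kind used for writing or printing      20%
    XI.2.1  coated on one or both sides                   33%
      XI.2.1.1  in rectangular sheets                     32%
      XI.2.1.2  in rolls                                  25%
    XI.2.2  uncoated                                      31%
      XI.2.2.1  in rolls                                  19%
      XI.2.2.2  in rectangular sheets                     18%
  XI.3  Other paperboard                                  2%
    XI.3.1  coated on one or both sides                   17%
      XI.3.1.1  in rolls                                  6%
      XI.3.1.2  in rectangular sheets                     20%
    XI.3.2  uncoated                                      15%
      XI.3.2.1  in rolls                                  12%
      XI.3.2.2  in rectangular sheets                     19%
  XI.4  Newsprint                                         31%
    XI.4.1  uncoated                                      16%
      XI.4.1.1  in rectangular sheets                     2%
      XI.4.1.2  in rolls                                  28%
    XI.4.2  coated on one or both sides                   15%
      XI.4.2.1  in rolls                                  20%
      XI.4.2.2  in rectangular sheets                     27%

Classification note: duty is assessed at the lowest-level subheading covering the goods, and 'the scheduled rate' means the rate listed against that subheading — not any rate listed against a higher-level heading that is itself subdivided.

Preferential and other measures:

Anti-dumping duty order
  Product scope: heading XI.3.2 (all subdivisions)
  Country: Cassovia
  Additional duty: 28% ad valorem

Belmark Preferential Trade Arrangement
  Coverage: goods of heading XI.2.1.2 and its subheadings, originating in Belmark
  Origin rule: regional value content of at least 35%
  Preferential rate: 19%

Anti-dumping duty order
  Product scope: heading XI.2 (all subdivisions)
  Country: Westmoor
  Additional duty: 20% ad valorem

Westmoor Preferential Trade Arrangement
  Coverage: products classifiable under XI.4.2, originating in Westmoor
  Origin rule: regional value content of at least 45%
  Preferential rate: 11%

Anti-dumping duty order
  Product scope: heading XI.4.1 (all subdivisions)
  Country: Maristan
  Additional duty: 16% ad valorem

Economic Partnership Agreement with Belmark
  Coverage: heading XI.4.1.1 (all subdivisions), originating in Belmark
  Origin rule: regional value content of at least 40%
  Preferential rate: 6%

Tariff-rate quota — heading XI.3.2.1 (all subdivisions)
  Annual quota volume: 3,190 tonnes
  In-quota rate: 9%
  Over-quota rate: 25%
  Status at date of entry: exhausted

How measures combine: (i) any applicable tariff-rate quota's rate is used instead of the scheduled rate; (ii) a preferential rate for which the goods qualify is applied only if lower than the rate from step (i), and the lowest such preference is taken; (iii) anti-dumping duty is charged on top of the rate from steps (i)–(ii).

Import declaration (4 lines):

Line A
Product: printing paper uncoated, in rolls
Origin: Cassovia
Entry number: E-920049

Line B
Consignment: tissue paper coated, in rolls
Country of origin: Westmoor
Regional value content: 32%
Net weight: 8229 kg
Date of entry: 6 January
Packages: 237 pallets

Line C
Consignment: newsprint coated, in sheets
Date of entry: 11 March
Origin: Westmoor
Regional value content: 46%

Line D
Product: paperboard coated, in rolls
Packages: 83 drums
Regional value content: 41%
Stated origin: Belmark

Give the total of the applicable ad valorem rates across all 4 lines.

Line A: printing paper → XI.2; uncoated → XI.2.2; in rolls → XI.2.2.1. Scheduled 19%. No special measure applies. → 19%.
Line B: tissue paper → XI.1; coated → XI.1.1; in rolls → XI.1.1.2. Scheduled 16%. Westmoor agreement on XI.4.2: XI.1.1.2 not covered. → 16%.
Line C: newsprint → XI.4; coated → XI.4.2; in sheets → XI.4.2.2. Scheduled 27%. Westmoor agreement on XI.4.2: RVC ≥ 45% → 11% available; preferential 11%. → 11%.
Line D: paperboard → XI.3; coated → XI.3.1; in rolls → XI.3.1.1. Scheduled 6%. Belmark agreement on XI.2.1.2: XI.3.1.1 not covered; Belmark agreement on XI.4.1.1: XI.3.1.1 not covered. → 6%.
Sum: 19% + 16% + 11% + 6% = 52%.

52%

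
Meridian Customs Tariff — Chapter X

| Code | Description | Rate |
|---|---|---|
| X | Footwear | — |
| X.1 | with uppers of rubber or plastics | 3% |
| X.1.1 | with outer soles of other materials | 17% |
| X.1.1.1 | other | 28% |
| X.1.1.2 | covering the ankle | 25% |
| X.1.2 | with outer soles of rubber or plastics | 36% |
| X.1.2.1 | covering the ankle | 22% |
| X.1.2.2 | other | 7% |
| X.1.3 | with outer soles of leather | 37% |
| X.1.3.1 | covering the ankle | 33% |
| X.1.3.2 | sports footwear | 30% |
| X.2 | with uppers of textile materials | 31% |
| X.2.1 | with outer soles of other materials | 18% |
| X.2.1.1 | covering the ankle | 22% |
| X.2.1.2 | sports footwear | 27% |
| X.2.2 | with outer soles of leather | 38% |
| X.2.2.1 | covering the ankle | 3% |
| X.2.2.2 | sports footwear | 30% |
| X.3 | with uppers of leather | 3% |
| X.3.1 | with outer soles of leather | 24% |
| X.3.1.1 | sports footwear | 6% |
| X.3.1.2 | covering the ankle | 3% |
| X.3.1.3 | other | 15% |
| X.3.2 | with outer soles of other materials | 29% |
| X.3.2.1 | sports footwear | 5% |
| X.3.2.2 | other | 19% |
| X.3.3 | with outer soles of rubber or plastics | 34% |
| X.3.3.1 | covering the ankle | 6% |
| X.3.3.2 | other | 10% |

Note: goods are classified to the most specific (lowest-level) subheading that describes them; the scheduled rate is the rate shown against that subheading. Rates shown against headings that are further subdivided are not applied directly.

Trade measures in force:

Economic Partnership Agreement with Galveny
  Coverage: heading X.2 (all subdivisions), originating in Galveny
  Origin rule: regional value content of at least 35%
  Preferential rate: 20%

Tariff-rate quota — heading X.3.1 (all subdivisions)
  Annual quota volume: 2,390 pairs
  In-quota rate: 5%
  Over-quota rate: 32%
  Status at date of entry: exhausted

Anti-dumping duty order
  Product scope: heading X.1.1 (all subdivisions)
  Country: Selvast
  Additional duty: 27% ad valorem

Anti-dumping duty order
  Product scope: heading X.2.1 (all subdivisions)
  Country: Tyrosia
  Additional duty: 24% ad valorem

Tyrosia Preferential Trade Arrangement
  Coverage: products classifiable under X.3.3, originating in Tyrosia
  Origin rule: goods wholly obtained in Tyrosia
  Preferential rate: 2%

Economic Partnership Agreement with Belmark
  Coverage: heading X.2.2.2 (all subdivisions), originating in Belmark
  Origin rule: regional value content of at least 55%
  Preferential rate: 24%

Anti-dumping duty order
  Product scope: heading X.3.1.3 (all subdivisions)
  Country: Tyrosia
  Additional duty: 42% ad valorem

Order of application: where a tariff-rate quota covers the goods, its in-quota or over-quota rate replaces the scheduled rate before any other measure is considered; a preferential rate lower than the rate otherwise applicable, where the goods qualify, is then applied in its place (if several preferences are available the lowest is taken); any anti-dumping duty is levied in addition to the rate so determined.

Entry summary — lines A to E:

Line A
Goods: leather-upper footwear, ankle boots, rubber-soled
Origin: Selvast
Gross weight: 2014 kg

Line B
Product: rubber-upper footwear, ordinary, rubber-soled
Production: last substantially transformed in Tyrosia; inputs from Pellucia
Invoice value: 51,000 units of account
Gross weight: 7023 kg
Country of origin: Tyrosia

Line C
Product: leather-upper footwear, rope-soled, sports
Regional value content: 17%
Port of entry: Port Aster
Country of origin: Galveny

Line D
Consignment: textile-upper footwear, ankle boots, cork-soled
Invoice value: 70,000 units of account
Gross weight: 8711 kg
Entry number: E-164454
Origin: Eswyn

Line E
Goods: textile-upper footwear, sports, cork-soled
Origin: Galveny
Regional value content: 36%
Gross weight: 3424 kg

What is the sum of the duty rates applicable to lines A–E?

Line A: leather-upper → X.3; rubber-soled → X.3.3; ankle boots → X.3.3.1. Scheduled 6%. No special measure applies. → 6%.
Line B: rubber-upper → X.1; rubber-soled → X.1.2; ordinary → X.1.2.2. Scheduled 7%. Tyrosia agreement on X.3.3: X.1.2.2 not covered. → 7%.
Line C: leather-upper → X.3; rope-soled → X.3.2; sports → X.3.2.1. Scheduled 5%. Galveny agreement on X.2: X.3.2.1 not covered. → 5%.
Line D: textile-upper → X.2; cork-soled → X.2.1; ankle boots → X.2.1.1. Scheduled 22%. No special measure applies. → 22%.
Line E: textile-upper → X.2; cork-soled → X.2.1; sports → X.2.1.2. Scheduled 27%. Galveny agreement on X.2: RVC ≥ 35% → 20% available; preferential 20%. → 20%.
Sum: 6% + 7% + 5% + 22% + 20% = 60%.

60%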